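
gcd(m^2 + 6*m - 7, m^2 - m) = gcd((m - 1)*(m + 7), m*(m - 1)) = m - 1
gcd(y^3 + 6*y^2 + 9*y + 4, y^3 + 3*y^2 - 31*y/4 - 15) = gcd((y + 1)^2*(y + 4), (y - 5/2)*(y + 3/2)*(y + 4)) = y + 4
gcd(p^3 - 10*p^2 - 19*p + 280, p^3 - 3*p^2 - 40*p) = p^2 - 3*p - 40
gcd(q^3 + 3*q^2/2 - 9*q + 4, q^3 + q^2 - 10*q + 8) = q^2 + 2*q - 8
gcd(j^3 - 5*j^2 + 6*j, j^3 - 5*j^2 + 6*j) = j^3 - 5*j^2 + 6*j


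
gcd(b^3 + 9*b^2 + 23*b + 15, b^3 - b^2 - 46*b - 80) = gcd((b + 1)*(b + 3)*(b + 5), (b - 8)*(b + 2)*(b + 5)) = b + 5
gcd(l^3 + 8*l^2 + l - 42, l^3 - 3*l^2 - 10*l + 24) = l^2 + l - 6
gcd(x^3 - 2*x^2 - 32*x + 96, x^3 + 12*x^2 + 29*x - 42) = x + 6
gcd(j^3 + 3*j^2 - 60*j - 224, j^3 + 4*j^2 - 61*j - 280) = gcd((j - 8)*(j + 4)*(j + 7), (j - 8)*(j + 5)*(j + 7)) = j^2 - j - 56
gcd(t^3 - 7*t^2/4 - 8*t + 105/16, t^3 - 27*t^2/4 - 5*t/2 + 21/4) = t - 3/4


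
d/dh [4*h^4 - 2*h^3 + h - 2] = 16*h^3 - 6*h^2 + 1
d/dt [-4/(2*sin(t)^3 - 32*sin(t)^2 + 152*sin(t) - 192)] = 2*(3*sin(t)^2 - 32*sin(t) + 76)*cos(t)/(sin(t)^3 - 16*sin(t)^2 + 76*sin(t) - 96)^2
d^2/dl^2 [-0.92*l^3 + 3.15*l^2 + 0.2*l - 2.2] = 6.3 - 5.52*l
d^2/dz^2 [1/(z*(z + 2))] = 2*(z^2 + z*(z + 2) + (z + 2)^2)/(z^3*(z + 2)^3)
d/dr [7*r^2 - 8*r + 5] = 14*r - 8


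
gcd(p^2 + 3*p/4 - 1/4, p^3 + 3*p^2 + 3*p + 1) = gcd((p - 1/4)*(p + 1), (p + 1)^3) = p + 1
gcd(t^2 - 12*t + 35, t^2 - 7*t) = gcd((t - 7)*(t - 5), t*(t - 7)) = t - 7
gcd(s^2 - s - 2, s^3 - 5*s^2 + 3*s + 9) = s + 1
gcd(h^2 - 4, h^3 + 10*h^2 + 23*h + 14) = h + 2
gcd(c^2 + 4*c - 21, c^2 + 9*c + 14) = c + 7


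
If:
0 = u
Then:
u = 0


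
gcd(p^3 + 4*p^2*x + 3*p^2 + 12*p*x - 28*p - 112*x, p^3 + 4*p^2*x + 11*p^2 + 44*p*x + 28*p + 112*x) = p^2 + 4*p*x + 7*p + 28*x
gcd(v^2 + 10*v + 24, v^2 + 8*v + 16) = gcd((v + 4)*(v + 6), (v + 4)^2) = v + 4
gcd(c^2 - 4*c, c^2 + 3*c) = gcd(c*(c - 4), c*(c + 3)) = c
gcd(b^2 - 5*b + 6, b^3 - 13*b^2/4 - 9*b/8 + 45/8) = b - 3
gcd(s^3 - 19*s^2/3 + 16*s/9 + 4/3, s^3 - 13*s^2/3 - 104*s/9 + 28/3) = s^2 - 20*s/3 + 4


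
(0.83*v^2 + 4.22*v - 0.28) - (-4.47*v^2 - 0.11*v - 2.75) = 5.3*v^2 + 4.33*v + 2.47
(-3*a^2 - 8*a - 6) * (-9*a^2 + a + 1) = 27*a^4 + 69*a^3 + 43*a^2 - 14*a - 6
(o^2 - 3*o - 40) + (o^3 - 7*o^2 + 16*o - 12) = o^3 - 6*o^2 + 13*o - 52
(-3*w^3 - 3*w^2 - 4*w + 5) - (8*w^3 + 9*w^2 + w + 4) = -11*w^3 - 12*w^2 - 5*w + 1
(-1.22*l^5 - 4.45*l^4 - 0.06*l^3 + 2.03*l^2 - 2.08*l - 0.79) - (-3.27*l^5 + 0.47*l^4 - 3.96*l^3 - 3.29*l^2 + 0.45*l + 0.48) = 2.05*l^5 - 4.92*l^4 + 3.9*l^3 + 5.32*l^2 - 2.53*l - 1.27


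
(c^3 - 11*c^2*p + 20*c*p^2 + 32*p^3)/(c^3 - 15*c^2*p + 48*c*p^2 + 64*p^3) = (-c + 4*p)/(-c + 8*p)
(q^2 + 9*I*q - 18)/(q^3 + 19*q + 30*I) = (q + 6*I)/(q^2 - 3*I*q + 10)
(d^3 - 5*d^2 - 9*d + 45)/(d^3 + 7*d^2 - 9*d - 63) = (d - 5)/(d + 7)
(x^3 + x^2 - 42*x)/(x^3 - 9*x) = (x^2 + x - 42)/(x^2 - 9)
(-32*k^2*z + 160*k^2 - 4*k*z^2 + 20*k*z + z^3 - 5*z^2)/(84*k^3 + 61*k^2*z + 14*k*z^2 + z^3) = (-8*k*z + 40*k + z^2 - 5*z)/(21*k^2 + 10*k*z + z^2)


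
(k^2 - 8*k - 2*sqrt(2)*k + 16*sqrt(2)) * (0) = 0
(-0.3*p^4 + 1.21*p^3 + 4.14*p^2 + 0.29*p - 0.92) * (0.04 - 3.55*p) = 1.065*p^5 - 4.3075*p^4 - 14.6486*p^3 - 0.8639*p^2 + 3.2776*p - 0.0368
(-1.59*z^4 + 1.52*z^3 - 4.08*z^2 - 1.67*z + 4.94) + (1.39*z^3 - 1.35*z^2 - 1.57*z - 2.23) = -1.59*z^4 + 2.91*z^3 - 5.43*z^2 - 3.24*z + 2.71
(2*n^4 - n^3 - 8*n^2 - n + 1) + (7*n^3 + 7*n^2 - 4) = 2*n^4 + 6*n^3 - n^2 - n - 3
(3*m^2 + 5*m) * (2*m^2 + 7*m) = 6*m^4 + 31*m^3 + 35*m^2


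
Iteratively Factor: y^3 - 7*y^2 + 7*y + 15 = (y - 5)*(y^2 - 2*y - 3) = (y - 5)*(y + 1)*(y - 3)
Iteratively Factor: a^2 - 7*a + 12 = (a - 4)*(a - 3)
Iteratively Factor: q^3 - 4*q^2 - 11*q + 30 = (q - 2)*(q^2 - 2*q - 15) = (q - 5)*(q - 2)*(q + 3)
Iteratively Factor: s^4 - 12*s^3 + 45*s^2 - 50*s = (s)*(s^3 - 12*s^2 + 45*s - 50) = s*(s - 2)*(s^2 - 10*s + 25) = s*(s - 5)*(s - 2)*(s - 5)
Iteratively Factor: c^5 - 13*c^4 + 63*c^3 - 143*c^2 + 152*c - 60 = (c - 2)*(c^4 - 11*c^3 + 41*c^2 - 61*c + 30) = (c - 5)*(c - 2)*(c^3 - 6*c^2 + 11*c - 6) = (c - 5)*(c - 2)^2*(c^2 - 4*c + 3) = (c - 5)*(c - 3)*(c - 2)^2*(c - 1)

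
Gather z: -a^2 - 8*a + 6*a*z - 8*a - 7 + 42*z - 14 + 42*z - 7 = -a^2 - 16*a + z*(6*a + 84) - 28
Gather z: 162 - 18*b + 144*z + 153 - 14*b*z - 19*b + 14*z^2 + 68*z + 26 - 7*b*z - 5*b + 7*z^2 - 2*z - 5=-42*b + 21*z^2 + z*(210 - 21*b) + 336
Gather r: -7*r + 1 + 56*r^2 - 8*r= 56*r^2 - 15*r + 1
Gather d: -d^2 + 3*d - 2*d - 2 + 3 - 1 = -d^2 + d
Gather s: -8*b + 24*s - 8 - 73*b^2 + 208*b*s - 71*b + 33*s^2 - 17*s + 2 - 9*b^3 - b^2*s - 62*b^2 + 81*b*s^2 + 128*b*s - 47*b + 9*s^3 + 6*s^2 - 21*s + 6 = -9*b^3 - 135*b^2 - 126*b + 9*s^3 + s^2*(81*b + 39) + s*(-b^2 + 336*b - 14)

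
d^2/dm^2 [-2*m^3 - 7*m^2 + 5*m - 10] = -12*m - 14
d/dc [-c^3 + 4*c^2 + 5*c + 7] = -3*c^2 + 8*c + 5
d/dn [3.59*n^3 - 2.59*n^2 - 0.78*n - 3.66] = 10.77*n^2 - 5.18*n - 0.78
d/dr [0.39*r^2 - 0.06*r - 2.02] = 0.78*r - 0.06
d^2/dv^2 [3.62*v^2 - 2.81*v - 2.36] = 7.24000000000000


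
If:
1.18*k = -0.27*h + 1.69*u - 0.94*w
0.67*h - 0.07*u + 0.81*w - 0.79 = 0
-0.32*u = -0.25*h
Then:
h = 1.28390045708481 - 1.31640426612494*w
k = 1.1427938125694 - 1.96833547098674*w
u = 1.00304723209751 - 1.02844083291011*w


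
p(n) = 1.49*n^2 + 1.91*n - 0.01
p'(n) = 2.98*n + 1.91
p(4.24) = 34.88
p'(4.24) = 14.55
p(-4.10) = 17.21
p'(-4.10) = -10.31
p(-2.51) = 4.58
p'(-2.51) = -5.57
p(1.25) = 4.71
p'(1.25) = 5.64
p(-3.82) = 14.44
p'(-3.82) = -9.47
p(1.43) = 5.77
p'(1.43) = 6.17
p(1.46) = 5.95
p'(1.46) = 6.26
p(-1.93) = 1.85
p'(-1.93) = -3.84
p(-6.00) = 42.17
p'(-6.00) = -15.97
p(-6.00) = 42.17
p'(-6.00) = -15.97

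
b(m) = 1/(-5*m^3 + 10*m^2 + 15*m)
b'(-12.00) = 0.00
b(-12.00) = 0.00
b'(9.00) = 0.00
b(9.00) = 0.00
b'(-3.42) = 0.00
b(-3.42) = 0.00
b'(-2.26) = 0.02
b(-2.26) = 0.01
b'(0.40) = -0.39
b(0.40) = 0.14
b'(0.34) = -0.55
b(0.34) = 0.17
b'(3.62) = 0.04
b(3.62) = -0.02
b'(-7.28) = 0.00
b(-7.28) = 0.00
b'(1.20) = -0.03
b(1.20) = 0.04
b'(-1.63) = 0.10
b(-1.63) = 0.04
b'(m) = (15*m^2 - 20*m - 15)/(-5*m^3 + 10*m^2 + 15*m)^2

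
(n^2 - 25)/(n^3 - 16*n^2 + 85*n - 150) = (n + 5)/(n^2 - 11*n + 30)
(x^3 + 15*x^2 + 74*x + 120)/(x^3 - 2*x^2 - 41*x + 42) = (x^2 + 9*x + 20)/(x^2 - 8*x + 7)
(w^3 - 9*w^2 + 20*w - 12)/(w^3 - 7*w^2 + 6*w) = (w - 2)/w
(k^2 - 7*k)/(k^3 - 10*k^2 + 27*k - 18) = k*(k - 7)/(k^3 - 10*k^2 + 27*k - 18)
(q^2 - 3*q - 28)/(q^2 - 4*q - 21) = (q + 4)/(q + 3)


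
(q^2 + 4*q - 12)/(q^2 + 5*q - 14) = (q + 6)/(q + 7)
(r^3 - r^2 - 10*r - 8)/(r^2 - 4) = (r^2 - 3*r - 4)/(r - 2)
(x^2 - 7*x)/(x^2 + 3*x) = (x - 7)/(x + 3)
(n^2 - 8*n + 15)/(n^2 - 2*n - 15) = (n - 3)/(n + 3)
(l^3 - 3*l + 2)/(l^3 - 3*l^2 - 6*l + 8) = (l - 1)/(l - 4)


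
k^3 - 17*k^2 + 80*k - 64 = (k - 8)^2*(k - 1)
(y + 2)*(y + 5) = y^2 + 7*y + 10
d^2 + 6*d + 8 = (d + 2)*(d + 4)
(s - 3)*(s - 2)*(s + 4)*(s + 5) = s^4 + 4*s^3 - 19*s^2 - 46*s + 120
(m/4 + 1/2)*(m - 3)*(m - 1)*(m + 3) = m^4/4 + m^3/4 - 11*m^2/4 - 9*m/4 + 9/2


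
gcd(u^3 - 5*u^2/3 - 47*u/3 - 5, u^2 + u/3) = u + 1/3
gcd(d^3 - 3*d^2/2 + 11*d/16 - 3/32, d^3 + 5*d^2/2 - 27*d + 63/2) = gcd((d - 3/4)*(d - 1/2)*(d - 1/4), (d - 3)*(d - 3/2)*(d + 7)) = 1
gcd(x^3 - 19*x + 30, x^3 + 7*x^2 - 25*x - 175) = x + 5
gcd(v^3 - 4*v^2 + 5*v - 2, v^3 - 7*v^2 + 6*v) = v - 1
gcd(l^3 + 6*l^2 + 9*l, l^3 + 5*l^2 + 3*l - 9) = l^2 + 6*l + 9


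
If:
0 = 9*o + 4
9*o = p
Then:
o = -4/9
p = -4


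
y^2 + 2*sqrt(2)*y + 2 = (y + sqrt(2))^2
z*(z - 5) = z^2 - 5*z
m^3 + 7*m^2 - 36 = (m - 2)*(m + 3)*(m + 6)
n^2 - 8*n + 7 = (n - 7)*(n - 1)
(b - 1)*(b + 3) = b^2 + 2*b - 3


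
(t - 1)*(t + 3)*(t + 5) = t^3 + 7*t^2 + 7*t - 15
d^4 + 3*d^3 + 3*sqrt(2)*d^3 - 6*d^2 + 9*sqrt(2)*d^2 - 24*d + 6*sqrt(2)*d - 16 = (d + 1)*(d + 2)*(d - sqrt(2))*(d + 4*sqrt(2))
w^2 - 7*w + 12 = (w - 4)*(w - 3)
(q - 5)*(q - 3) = q^2 - 8*q + 15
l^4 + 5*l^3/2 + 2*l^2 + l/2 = l*(l + 1/2)*(l + 1)^2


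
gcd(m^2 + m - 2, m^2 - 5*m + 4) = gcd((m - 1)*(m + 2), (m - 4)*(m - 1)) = m - 1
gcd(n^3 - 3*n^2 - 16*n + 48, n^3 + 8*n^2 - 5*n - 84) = n^2 + n - 12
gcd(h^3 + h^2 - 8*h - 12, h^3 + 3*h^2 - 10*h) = 1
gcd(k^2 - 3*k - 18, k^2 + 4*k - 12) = 1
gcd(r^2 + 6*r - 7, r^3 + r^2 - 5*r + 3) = r - 1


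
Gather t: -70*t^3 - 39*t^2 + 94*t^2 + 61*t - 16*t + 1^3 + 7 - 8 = -70*t^3 + 55*t^2 + 45*t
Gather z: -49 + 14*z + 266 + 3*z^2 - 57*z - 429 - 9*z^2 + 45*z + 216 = -6*z^2 + 2*z + 4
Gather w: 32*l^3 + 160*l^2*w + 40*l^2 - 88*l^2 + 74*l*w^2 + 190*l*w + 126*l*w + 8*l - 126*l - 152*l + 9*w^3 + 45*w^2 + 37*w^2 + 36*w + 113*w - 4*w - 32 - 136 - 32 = 32*l^3 - 48*l^2 - 270*l + 9*w^3 + w^2*(74*l + 82) + w*(160*l^2 + 316*l + 145) - 200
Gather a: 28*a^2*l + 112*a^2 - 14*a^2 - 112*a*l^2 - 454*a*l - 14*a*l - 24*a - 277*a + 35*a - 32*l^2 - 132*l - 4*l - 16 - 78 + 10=a^2*(28*l + 98) + a*(-112*l^2 - 468*l - 266) - 32*l^2 - 136*l - 84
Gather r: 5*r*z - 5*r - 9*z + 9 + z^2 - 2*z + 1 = r*(5*z - 5) + z^2 - 11*z + 10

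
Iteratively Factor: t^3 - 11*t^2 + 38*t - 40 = (t - 4)*(t^2 - 7*t + 10) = (t - 5)*(t - 4)*(t - 2)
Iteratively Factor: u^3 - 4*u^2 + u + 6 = (u + 1)*(u^2 - 5*u + 6) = (u - 2)*(u + 1)*(u - 3)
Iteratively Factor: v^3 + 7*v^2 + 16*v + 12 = (v + 3)*(v^2 + 4*v + 4) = (v + 2)*(v + 3)*(v + 2)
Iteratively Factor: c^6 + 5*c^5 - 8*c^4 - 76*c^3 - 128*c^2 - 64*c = (c + 2)*(c^5 + 3*c^4 - 14*c^3 - 48*c^2 - 32*c) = (c - 4)*(c + 2)*(c^4 + 7*c^3 + 14*c^2 + 8*c) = c*(c - 4)*(c + 2)*(c^3 + 7*c^2 + 14*c + 8) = c*(c - 4)*(c + 2)^2*(c^2 + 5*c + 4) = c*(c - 4)*(c + 2)^2*(c + 4)*(c + 1)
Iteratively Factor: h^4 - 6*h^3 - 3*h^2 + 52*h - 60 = (h - 2)*(h^3 - 4*h^2 - 11*h + 30) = (h - 2)^2*(h^2 - 2*h - 15) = (h - 5)*(h - 2)^2*(h + 3)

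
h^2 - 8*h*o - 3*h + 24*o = (h - 3)*(h - 8*o)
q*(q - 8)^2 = q^3 - 16*q^2 + 64*q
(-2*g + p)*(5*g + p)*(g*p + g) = -10*g^3*p - 10*g^3 + 3*g^2*p^2 + 3*g^2*p + g*p^3 + g*p^2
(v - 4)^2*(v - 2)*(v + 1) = v^4 - 9*v^3 + 22*v^2 - 32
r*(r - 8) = r^2 - 8*r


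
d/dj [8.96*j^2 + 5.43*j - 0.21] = 17.92*j + 5.43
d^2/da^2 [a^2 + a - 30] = 2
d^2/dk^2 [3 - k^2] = -2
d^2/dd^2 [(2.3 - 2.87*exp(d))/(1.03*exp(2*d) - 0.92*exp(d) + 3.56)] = (-3.044783*exp(4*d) + 7.040668*exp(3*d) + 56.603856*exp(2*d) - 41.187664*exp(d) - 28.840272)*exp(d)/(1.092727*exp(6*d) - 2.928084*exp(5*d) + 13.945788*exp(4*d) - 21.019424*exp(3*d) + 48.200976*exp(2*d) - 34.979136*exp(d) + 45.118016)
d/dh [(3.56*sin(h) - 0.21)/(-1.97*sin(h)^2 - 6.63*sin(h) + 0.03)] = (7.0132*sin(h)^2 - 0.827400000000001*sin(h) - 1.2855)*cos(h)/(3.8809*sin(h)^4 + 26.1222*sin(h)^3 + 43.8387*sin(h)^2 - 0.3978*sin(h) + 0.0009)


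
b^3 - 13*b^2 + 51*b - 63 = (b - 7)*(b - 3)^2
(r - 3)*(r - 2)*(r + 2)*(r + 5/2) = r^4 - r^3/2 - 23*r^2/2 + 2*r + 30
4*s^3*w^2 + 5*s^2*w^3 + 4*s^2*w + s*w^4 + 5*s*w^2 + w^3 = w*(s + w)*(4*s + w)*(s*w + 1)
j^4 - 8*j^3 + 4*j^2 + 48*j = j*(j - 6)*(j - 4)*(j + 2)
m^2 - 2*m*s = m*(m - 2*s)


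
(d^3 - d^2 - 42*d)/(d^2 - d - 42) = d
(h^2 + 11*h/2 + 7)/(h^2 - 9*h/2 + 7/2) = (2*h^2 + 11*h + 14)/(2*h^2 - 9*h + 7)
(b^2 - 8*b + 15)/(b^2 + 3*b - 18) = (b - 5)/(b + 6)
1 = 1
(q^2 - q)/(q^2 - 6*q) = (q - 1)/(q - 6)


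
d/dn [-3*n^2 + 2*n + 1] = 2 - 6*n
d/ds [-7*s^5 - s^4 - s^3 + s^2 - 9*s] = -35*s^4 - 4*s^3 - 3*s^2 + 2*s - 9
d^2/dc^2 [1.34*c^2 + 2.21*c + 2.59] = 2.68000000000000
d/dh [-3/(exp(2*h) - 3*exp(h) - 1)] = (6*exp(h) - 9)*exp(h)/(-exp(2*h) + 3*exp(h) + 1)^2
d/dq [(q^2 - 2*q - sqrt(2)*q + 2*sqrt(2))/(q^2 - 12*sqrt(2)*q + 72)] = (-11*sqrt(2)*q^2 + 2*q^2 - 4*sqrt(2)*q + 144*q - 72*sqrt(2) - 96)/(q^4 - 24*sqrt(2)*q^3 + 432*q^2 - 1728*sqrt(2)*q + 5184)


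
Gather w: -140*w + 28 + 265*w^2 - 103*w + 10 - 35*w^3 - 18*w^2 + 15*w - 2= -35*w^3 + 247*w^2 - 228*w + 36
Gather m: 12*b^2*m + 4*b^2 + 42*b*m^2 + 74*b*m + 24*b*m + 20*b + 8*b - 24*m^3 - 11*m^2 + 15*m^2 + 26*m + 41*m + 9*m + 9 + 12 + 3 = 4*b^2 + 28*b - 24*m^3 + m^2*(42*b + 4) + m*(12*b^2 + 98*b + 76) + 24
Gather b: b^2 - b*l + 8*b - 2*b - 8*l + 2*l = b^2 + b*(6 - l) - 6*l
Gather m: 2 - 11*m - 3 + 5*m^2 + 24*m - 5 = 5*m^2 + 13*m - 6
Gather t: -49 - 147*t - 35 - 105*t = -252*t - 84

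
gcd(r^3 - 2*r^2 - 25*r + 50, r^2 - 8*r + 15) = r - 5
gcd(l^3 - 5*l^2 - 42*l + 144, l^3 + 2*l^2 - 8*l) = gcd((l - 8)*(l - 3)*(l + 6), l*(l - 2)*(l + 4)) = 1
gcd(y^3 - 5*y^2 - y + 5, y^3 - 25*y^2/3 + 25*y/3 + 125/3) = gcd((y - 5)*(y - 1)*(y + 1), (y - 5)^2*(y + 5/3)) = y - 5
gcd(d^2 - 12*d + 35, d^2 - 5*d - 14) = d - 7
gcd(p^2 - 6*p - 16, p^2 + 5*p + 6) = p + 2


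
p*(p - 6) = p^2 - 6*p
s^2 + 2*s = s*(s + 2)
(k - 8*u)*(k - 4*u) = k^2 - 12*k*u + 32*u^2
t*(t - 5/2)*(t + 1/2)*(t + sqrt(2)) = t^4 - 2*t^3 + sqrt(2)*t^3 - 2*sqrt(2)*t^2 - 5*t^2/4 - 5*sqrt(2)*t/4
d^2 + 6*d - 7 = (d - 1)*(d + 7)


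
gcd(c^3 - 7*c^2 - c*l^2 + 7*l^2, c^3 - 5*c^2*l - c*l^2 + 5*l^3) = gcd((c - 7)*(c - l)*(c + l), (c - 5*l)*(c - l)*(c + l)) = c^2 - l^2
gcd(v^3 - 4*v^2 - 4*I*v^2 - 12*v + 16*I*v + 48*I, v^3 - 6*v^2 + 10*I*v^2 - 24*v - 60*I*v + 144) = v - 6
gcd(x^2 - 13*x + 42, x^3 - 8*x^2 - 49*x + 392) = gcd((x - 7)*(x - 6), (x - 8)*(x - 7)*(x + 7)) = x - 7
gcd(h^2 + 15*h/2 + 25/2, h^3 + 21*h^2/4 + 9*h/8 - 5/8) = h + 5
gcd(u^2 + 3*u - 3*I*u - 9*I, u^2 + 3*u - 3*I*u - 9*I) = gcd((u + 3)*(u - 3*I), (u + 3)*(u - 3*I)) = u^2 + u*(3 - 3*I) - 9*I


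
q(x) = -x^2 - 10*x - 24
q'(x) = -2*x - 10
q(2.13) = -49.84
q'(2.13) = -14.26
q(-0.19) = -22.14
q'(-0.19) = -9.62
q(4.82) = -95.43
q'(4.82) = -19.64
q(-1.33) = -12.47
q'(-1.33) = -7.34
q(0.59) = -30.25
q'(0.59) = -11.18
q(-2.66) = -4.48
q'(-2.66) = -4.68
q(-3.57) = -1.04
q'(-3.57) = -2.86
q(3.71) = -74.86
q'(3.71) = -17.42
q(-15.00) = -99.00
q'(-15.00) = 20.00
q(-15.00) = -99.00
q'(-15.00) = 20.00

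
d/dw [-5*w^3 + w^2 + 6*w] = -15*w^2 + 2*w + 6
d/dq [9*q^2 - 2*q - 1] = 18*q - 2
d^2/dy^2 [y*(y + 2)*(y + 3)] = 6*y + 10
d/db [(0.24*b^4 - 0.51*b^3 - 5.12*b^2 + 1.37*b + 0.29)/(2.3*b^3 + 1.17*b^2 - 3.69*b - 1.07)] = (0.552*b^6 + 0.5616*b^5 + 8.5225*b^4 - 3.5654*b^3 + 16.926*b^2 + 10.2782*b - 0.3958)/(5.29*b^6 + 5.382*b^5 - 15.6051*b^4 - 13.5566*b^3 + 11.1123*b^2 + 7.8966*b + 1.1449)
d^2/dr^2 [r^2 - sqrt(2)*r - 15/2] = 2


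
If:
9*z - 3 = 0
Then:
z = 1/3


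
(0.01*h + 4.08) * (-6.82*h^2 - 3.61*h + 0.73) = -0.0682*h^3 - 27.8617*h^2 - 14.7215*h + 2.9784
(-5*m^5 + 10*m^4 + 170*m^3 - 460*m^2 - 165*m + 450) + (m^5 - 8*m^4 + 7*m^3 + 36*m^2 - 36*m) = -4*m^5 + 2*m^4 + 177*m^3 - 424*m^2 - 201*m + 450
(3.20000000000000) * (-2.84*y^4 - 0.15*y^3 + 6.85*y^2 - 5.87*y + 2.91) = -9.088*y^4 - 0.48*y^3 + 21.92*y^2 - 18.784*y + 9.312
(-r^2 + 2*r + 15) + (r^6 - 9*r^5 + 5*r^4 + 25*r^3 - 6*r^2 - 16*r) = r^6 - 9*r^5 + 5*r^4 + 25*r^3 - 7*r^2 - 14*r + 15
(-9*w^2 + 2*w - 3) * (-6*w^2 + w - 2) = 54*w^4 - 21*w^3 + 38*w^2 - 7*w + 6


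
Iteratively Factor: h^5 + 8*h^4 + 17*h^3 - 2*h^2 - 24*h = (h)*(h^4 + 8*h^3 + 17*h^2 - 2*h - 24) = h*(h + 4)*(h^3 + 4*h^2 + h - 6) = h*(h + 3)*(h + 4)*(h^2 + h - 2) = h*(h - 1)*(h + 3)*(h + 4)*(h + 2)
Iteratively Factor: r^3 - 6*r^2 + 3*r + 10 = (r + 1)*(r^2 - 7*r + 10) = (r - 2)*(r + 1)*(r - 5)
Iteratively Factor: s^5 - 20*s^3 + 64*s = (s - 2)*(s^4 + 2*s^3 - 16*s^2 - 32*s) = (s - 4)*(s - 2)*(s^3 + 6*s^2 + 8*s) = (s - 4)*(s - 2)*(s + 4)*(s^2 + 2*s) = s*(s - 4)*(s - 2)*(s + 4)*(s + 2)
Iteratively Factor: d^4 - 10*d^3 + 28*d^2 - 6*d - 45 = (d + 1)*(d^3 - 11*d^2 + 39*d - 45) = (d - 3)*(d + 1)*(d^2 - 8*d + 15) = (d - 3)^2*(d + 1)*(d - 5)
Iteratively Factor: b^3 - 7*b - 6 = (b + 2)*(b^2 - 2*b - 3) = (b + 1)*(b + 2)*(b - 3)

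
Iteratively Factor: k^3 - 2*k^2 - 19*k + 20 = (k + 4)*(k^2 - 6*k + 5) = (k - 5)*(k + 4)*(k - 1)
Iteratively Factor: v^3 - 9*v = (v + 3)*(v^2 - 3*v) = (v - 3)*(v + 3)*(v)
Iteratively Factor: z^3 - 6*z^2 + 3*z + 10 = (z + 1)*(z^2 - 7*z + 10) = (z - 2)*(z + 1)*(z - 5)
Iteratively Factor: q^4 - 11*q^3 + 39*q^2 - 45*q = (q - 3)*(q^3 - 8*q^2 + 15*q) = (q - 3)^2*(q^2 - 5*q) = (q - 5)*(q - 3)^2*(q)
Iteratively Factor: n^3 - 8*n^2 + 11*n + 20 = (n + 1)*(n^2 - 9*n + 20) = (n - 4)*(n + 1)*(n - 5)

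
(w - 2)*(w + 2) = w^2 - 4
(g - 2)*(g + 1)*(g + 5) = g^3 + 4*g^2 - 7*g - 10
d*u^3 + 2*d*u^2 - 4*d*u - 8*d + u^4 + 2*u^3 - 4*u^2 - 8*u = (d + u)*(u - 2)*(u + 2)^2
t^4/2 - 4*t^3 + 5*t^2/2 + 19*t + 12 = (t/2 + 1/2)*(t - 6)*(t - 4)*(t + 1)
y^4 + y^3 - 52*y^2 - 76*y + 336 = (y - 7)*(y - 2)*(y + 4)*(y + 6)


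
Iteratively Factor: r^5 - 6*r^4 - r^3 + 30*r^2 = (r + 2)*(r^4 - 8*r^3 + 15*r^2) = r*(r + 2)*(r^3 - 8*r^2 + 15*r) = r*(r - 3)*(r + 2)*(r^2 - 5*r) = r^2*(r - 3)*(r + 2)*(r - 5)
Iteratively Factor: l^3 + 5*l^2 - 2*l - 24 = (l + 3)*(l^2 + 2*l - 8) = (l + 3)*(l + 4)*(l - 2)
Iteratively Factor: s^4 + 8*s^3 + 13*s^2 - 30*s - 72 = (s + 3)*(s^3 + 5*s^2 - 2*s - 24) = (s + 3)*(s + 4)*(s^2 + s - 6) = (s + 3)^2*(s + 4)*(s - 2)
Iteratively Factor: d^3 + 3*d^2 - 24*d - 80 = (d - 5)*(d^2 + 8*d + 16) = (d - 5)*(d + 4)*(d + 4)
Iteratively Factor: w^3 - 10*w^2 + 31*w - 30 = (w - 2)*(w^2 - 8*w + 15) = (w - 5)*(w - 2)*(w - 3)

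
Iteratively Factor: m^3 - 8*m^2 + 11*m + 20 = (m + 1)*(m^2 - 9*m + 20) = (m - 4)*(m + 1)*(m - 5)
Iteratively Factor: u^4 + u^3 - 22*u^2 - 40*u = (u - 5)*(u^3 + 6*u^2 + 8*u) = (u - 5)*(u + 2)*(u^2 + 4*u) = (u - 5)*(u + 2)*(u + 4)*(u)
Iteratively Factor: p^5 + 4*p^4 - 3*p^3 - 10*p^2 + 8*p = (p - 1)*(p^4 + 5*p^3 + 2*p^2 - 8*p) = (p - 1)*(p + 2)*(p^3 + 3*p^2 - 4*p) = p*(p - 1)*(p + 2)*(p^2 + 3*p - 4) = p*(p - 1)^2*(p + 2)*(p + 4)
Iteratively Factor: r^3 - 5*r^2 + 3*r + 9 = (r - 3)*(r^2 - 2*r - 3) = (r - 3)*(r + 1)*(r - 3)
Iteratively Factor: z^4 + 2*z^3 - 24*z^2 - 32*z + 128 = (z - 4)*(z^3 + 6*z^2 - 32) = (z - 4)*(z + 4)*(z^2 + 2*z - 8) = (z - 4)*(z - 2)*(z + 4)*(z + 4)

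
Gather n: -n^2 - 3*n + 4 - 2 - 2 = -n^2 - 3*n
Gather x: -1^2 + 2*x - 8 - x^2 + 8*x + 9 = -x^2 + 10*x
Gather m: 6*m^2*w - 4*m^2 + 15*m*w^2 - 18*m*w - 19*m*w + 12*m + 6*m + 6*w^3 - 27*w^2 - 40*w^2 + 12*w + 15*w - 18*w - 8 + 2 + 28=m^2*(6*w - 4) + m*(15*w^2 - 37*w + 18) + 6*w^3 - 67*w^2 + 9*w + 22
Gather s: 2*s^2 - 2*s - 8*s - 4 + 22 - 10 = 2*s^2 - 10*s + 8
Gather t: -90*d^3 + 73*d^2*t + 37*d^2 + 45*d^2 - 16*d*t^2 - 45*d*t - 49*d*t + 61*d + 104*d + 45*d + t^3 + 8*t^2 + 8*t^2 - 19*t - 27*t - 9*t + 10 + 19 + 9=-90*d^3 + 82*d^2 + 210*d + t^3 + t^2*(16 - 16*d) + t*(73*d^2 - 94*d - 55) + 38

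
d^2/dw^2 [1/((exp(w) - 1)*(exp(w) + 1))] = 4*(exp(2*w) + 1)*exp(2*w)/(exp(6*w) - 3*exp(4*w) + 3*exp(2*w) - 1)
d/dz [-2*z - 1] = -2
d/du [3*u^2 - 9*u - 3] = 6*u - 9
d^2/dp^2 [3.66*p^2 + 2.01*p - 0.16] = 7.32000000000000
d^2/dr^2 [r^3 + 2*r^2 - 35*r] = 6*r + 4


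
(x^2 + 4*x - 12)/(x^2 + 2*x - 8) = (x + 6)/(x + 4)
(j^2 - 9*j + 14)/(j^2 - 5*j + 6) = (j - 7)/(j - 3)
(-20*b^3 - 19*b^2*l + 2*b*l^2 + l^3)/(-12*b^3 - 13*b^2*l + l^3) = (5*b + l)/(3*b + l)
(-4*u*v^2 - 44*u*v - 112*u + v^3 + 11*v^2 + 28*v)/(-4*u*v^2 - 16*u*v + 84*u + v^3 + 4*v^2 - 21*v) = (v + 4)/(v - 3)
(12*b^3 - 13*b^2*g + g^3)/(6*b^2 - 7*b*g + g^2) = (12*b^2 - b*g - g^2)/(6*b - g)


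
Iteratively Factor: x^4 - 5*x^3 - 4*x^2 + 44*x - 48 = (x - 2)*(x^3 - 3*x^2 - 10*x + 24) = (x - 4)*(x - 2)*(x^2 + x - 6) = (x - 4)*(x - 2)^2*(x + 3)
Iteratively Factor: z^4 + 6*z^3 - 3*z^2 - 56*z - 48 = (z + 4)*(z^3 + 2*z^2 - 11*z - 12) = (z + 4)^2*(z^2 - 2*z - 3) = (z - 3)*(z + 4)^2*(z + 1)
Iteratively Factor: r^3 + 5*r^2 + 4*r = (r + 1)*(r^2 + 4*r) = r*(r + 1)*(r + 4)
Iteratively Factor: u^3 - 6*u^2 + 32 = (u - 4)*(u^2 - 2*u - 8) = (u - 4)*(u + 2)*(u - 4)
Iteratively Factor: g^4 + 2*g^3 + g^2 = (g)*(g^3 + 2*g^2 + g) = g*(g + 1)*(g^2 + g) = g*(g + 1)^2*(g)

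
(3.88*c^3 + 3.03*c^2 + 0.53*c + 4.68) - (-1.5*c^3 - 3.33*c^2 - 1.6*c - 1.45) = 5.38*c^3 + 6.36*c^2 + 2.13*c + 6.13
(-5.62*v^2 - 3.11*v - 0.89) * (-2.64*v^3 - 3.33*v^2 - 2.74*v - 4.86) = 14.8368*v^5 + 26.925*v^4 + 28.1047*v^3 + 38.7983*v^2 + 17.5532*v + 4.3254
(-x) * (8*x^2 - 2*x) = -8*x^3 + 2*x^2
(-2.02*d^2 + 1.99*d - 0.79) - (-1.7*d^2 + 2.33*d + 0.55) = -0.32*d^2 - 0.34*d - 1.34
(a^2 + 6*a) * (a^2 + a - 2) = a^4 + 7*a^3 + 4*a^2 - 12*a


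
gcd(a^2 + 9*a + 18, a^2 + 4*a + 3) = a + 3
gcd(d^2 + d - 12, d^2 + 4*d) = d + 4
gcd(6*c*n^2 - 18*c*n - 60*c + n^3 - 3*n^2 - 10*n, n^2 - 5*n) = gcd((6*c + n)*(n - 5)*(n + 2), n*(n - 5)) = n - 5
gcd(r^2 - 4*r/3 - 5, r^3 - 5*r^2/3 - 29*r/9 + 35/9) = r + 5/3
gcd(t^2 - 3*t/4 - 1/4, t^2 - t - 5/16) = t + 1/4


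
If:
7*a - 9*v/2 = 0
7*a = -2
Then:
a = -2/7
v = -4/9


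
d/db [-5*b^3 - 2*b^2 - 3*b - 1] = -15*b^2 - 4*b - 3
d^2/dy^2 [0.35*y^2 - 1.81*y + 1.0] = 0.700000000000000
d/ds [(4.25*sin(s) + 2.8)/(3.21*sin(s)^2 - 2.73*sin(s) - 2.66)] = (-17.976*sin(s) + 6.82125*cos(2*s) - 10.48225)*cos(s)/(-3.21*sin(s)^2 + 2.73*sin(s) + 2.66)^2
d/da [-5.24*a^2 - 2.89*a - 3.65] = -10.48*a - 2.89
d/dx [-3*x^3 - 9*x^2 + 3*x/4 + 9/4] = -9*x^2 - 18*x + 3/4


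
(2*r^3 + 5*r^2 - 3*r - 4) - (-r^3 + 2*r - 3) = 3*r^3 + 5*r^2 - 5*r - 1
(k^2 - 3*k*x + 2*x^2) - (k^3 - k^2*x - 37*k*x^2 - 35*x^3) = -k^3 + k^2*x + k^2 + 37*k*x^2 - 3*k*x + 35*x^3 + 2*x^2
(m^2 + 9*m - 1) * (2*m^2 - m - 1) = 2*m^4 + 17*m^3 - 12*m^2 - 8*m + 1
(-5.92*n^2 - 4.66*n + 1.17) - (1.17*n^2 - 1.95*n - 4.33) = -7.09*n^2 - 2.71*n + 5.5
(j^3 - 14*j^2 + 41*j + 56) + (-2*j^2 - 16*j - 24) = j^3 - 16*j^2 + 25*j + 32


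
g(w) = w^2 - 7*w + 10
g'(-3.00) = -13.00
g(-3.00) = 40.00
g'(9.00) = 11.00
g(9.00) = 28.00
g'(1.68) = -3.64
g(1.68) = 1.06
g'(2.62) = -1.76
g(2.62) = -1.48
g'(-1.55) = -10.10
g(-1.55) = 23.25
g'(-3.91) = -14.82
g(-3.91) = 52.66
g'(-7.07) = -21.14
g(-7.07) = 109.47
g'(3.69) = 0.38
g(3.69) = -2.21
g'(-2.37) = -11.74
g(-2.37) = 32.21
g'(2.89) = -1.22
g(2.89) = -1.88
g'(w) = 2*w - 7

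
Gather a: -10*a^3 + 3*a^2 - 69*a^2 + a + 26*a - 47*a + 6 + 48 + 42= -10*a^3 - 66*a^2 - 20*a + 96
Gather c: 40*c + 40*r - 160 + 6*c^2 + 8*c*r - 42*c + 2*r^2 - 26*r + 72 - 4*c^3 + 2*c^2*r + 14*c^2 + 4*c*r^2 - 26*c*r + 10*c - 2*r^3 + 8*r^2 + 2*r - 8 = -4*c^3 + c^2*(2*r + 20) + c*(4*r^2 - 18*r + 8) - 2*r^3 + 10*r^2 + 16*r - 96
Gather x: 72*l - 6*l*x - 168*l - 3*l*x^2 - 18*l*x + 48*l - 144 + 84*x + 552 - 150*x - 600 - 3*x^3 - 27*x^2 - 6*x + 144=-48*l - 3*x^3 + x^2*(-3*l - 27) + x*(-24*l - 72) - 48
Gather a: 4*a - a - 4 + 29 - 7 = 3*a + 18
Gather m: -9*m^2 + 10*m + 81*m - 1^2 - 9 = -9*m^2 + 91*m - 10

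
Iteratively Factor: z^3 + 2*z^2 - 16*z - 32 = (z - 4)*(z^2 + 6*z + 8) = (z - 4)*(z + 2)*(z + 4)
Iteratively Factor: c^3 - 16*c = (c + 4)*(c^2 - 4*c) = (c - 4)*(c + 4)*(c)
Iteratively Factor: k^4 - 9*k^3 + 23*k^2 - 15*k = (k - 3)*(k^3 - 6*k^2 + 5*k) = (k - 5)*(k - 3)*(k^2 - k) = k*(k - 5)*(k - 3)*(k - 1)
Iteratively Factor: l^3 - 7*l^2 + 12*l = (l - 4)*(l^2 - 3*l) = (l - 4)*(l - 3)*(l)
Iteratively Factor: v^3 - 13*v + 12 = (v - 3)*(v^2 + 3*v - 4) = (v - 3)*(v + 4)*(v - 1)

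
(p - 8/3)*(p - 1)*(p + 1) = p^3 - 8*p^2/3 - p + 8/3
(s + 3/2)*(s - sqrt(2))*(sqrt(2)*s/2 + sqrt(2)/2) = sqrt(2)*s^3/2 - s^2 + 5*sqrt(2)*s^2/4 - 5*s/2 + 3*sqrt(2)*s/4 - 3/2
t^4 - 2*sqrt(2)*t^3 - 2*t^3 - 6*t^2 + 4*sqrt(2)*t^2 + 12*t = t*(t - 2)*(t - 3*sqrt(2))*(t + sqrt(2))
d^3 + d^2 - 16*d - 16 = (d - 4)*(d + 1)*(d + 4)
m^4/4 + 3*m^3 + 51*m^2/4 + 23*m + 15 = (m/4 + 1/2)*(m + 2)*(m + 3)*(m + 5)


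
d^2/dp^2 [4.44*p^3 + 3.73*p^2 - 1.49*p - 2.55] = 26.64*p + 7.46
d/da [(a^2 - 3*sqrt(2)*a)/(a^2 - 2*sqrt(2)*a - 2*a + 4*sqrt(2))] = (-2*a^2 + sqrt(2)*a^2 + 8*sqrt(2)*a - 24)/(a^4 - 4*sqrt(2)*a^3 - 4*a^3 + 12*a^2 + 16*sqrt(2)*a^2 - 32*a - 16*sqrt(2)*a + 32)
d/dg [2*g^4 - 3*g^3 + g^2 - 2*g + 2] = 8*g^3 - 9*g^2 + 2*g - 2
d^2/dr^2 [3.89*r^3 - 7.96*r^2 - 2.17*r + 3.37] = 23.34*r - 15.92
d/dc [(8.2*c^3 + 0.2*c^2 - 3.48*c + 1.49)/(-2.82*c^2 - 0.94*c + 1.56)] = (-23.124*c^4 - 15.416*c^3 + 28.3744*c^2 + 9.0276*c - 4.0282)/(7.9524*c^4 + 5.3016*c^3 - 7.9148*c^2 - 2.9328*c + 2.4336)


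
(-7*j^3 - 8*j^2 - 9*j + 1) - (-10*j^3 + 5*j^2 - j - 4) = 3*j^3 - 13*j^2 - 8*j + 5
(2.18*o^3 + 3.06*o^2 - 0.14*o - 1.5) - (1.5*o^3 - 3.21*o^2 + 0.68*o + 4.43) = 0.68*o^3 + 6.27*o^2 - 0.82*o - 5.93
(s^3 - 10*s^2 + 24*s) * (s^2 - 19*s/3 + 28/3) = s^5 - 49*s^4/3 + 290*s^3/3 - 736*s^2/3 + 224*s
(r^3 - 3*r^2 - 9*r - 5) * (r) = r^4 - 3*r^3 - 9*r^2 - 5*r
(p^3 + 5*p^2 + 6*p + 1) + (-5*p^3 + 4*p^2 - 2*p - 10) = -4*p^3 + 9*p^2 + 4*p - 9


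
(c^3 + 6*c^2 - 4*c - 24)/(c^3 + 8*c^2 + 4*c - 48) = (c + 2)/(c + 4)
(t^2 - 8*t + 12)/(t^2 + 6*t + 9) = (t^2 - 8*t + 12)/(t^2 + 6*t + 9)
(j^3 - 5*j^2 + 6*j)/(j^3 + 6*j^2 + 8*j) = (j^2 - 5*j + 6)/(j^2 + 6*j + 8)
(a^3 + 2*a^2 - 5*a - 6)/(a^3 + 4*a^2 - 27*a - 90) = (a^2 - a - 2)/(a^2 + a - 30)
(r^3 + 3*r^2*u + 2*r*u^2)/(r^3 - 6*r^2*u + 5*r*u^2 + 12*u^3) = r*(r + 2*u)/(r^2 - 7*r*u + 12*u^2)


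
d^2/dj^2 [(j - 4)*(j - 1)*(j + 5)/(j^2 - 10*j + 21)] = 4*(29*j^3 - 285*j^2 + 1023*j - 1415)/(j^6 - 30*j^5 + 363*j^4 - 2260*j^3 + 7623*j^2 - 13230*j + 9261)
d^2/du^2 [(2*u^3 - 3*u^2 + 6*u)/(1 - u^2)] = 2*(-8*u^3 + 9*u^2 - 24*u + 3)/(u^6 - 3*u^4 + 3*u^2 - 1)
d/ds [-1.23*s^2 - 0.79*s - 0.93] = -2.46*s - 0.79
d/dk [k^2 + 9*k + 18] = 2*k + 9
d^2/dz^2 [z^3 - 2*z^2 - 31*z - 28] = 6*z - 4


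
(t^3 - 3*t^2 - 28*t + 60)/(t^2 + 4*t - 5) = (t^2 - 8*t + 12)/(t - 1)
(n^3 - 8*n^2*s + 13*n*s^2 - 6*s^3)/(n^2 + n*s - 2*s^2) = (n^2 - 7*n*s + 6*s^2)/(n + 2*s)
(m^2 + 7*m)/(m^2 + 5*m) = (m + 7)/(m + 5)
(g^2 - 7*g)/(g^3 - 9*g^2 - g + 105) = g/(g^2 - 2*g - 15)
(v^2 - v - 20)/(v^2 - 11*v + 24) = (v^2 - v - 20)/(v^2 - 11*v + 24)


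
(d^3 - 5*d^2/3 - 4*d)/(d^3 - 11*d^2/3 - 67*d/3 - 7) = d*(-3*d^2 + 5*d + 12)/(-3*d^3 + 11*d^2 + 67*d + 21)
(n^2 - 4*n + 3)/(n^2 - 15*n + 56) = (n^2 - 4*n + 3)/(n^2 - 15*n + 56)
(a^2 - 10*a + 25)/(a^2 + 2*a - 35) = (a - 5)/(a + 7)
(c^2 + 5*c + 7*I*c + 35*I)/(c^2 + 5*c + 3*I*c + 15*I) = (c + 7*I)/(c + 3*I)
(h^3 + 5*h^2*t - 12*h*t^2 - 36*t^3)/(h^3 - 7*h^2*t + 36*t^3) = (-h - 6*t)/(-h + 6*t)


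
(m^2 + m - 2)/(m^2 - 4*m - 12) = (m - 1)/(m - 6)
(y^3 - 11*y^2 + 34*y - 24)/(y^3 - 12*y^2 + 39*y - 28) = (y - 6)/(y - 7)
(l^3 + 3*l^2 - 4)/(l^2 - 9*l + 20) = (l^3 + 3*l^2 - 4)/(l^2 - 9*l + 20)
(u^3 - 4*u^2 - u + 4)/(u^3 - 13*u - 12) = (u - 1)/(u + 3)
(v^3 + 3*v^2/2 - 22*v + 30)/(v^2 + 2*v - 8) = (v^2 + 7*v/2 - 15)/(v + 4)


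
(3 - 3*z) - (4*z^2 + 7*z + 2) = -4*z^2 - 10*z + 1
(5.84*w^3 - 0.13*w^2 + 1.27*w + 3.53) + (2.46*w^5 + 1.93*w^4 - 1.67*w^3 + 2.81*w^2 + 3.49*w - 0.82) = 2.46*w^5 + 1.93*w^4 + 4.17*w^3 + 2.68*w^2 + 4.76*w + 2.71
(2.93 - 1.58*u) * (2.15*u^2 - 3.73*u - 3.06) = -3.397*u^3 + 12.1929*u^2 - 6.0941*u - 8.9658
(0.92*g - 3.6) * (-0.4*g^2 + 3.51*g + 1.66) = -0.368*g^3 + 4.6692*g^2 - 11.1088*g - 5.976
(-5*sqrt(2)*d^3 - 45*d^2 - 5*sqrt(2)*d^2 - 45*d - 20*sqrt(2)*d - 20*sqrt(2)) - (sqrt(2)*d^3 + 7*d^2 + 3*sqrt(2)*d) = -6*sqrt(2)*d^3 - 52*d^2 - 5*sqrt(2)*d^2 - 45*d - 23*sqrt(2)*d - 20*sqrt(2)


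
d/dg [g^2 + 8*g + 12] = 2*g + 8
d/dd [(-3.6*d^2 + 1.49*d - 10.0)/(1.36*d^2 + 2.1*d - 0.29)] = (-9.5864*d^2 + 29.288*d + 20.5679)/(1.8496*d^4 + 5.712*d^3 + 3.6212*d^2 - 1.218*d + 0.0841)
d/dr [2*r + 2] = 2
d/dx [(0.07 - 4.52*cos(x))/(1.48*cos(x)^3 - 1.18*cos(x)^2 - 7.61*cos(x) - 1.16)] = (-13.3792*cos(x)^3 + 5.6444*cos(x)^2 - 0.165199999999999*cos(x) - 5.7759)*sin(x)/(2.1904*cos(x)^6 - 3.4928*cos(x)^5 - 21.1332*cos(x)^4 + 14.526*cos(x)^3 + 60.6497*cos(x)^2 + 17.6552*cos(x) + 1.3456)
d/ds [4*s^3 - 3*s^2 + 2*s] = 12*s^2 - 6*s + 2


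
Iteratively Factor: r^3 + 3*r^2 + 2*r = (r)*(r^2 + 3*r + 2) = r*(r + 2)*(r + 1)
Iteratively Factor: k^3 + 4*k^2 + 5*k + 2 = (k + 1)*(k^2 + 3*k + 2) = (k + 1)*(k + 2)*(k + 1)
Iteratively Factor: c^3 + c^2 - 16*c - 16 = (c + 1)*(c^2 - 16) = (c + 1)*(c + 4)*(c - 4)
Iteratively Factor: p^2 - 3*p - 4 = (p + 1)*(p - 4)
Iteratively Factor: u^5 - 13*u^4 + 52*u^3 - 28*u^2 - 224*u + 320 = (u - 4)*(u^4 - 9*u^3 + 16*u^2 + 36*u - 80) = (u - 4)*(u - 2)*(u^3 - 7*u^2 + 2*u + 40) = (u - 5)*(u - 4)*(u - 2)*(u^2 - 2*u - 8) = (u - 5)*(u - 4)^2*(u - 2)*(u + 2)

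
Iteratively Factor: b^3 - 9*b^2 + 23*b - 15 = (b - 1)*(b^2 - 8*b + 15) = (b - 3)*(b - 1)*(b - 5)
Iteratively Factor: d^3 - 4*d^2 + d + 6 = (d + 1)*(d^2 - 5*d + 6) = (d - 2)*(d + 1)*(d - 3)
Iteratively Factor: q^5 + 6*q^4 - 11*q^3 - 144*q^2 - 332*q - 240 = (q + 2)*(q^4 + 4*q^3 - 19*q^2 - 106*q - 120) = (q + 2)^2*(q^3 + 2*q^2 - 23*q - 60) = (q - 5)*(q + 2)^2*(q^2 + 7*q + 12) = (q - 5)*(q + 2)^2*(q + 3)*(q + 4)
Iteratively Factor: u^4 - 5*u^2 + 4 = (u - 2)*(u^3 + 2*u^2 - u - 2) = (u - 2)*(u - 1)*(u^2 + 3*u + 2) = (u - 2)*(u - 1)*(u + 1)*(u + 2)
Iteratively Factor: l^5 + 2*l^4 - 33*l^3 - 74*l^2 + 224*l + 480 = (l - 5)*(l^4 + 7*l^3 + 2*l^2 - 64*l - 96) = (l - 5)*(l + 4)*(l^3 + 3*l^2 - 10*l - 24) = (l - 5)*(l + 4)^2*(l^2 - l - 6) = (l - 5)*(l + 2)*(l + 4)^2*(l - 3)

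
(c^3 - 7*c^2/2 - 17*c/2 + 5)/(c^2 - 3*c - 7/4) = 2*(-2*c^3 + 7*c^2 + 17*c - 10)/(-4*c^2 + 12*c + 7)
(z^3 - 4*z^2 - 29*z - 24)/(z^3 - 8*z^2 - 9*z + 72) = (z + 1)/(z - 3)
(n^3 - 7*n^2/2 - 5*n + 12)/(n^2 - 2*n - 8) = n - 3/2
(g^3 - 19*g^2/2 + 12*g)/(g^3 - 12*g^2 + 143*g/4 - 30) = 2*g/(2*g - 5)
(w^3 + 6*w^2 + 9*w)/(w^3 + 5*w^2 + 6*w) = (w + 3)/(w + 2)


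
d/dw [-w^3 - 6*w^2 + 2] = 3*w*(-w - 4)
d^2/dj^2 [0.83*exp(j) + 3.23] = 0.83*exp(j)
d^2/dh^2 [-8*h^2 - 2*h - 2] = -16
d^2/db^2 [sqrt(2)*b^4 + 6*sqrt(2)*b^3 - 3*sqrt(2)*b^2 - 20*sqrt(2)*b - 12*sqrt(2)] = sqrt(2)*(12*b^2 + 36*b - 6)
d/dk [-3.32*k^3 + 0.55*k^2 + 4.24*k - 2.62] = -9.96*k^2 + 1.1*k + 4.24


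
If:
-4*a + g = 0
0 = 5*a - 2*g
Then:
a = 0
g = 0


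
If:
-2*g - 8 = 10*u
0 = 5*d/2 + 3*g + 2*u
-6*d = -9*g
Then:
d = 48/127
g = 32/127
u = -108/127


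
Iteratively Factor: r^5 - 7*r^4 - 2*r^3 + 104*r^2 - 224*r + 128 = (r + 4)*(r^4 - 11*r^3 + 42*r^2 - 64*r + 32) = (r - 4)*(r + 4)*(r^3 - 7*r^2 + 14*r - 8) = (r - 4)*(r - 1)*(r + 4)*(r^2 - 6*r + 8) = (r - 4)*(r - 2)*(r - 1)*(r + 4)*(r - 4)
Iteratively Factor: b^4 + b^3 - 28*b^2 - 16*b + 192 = (b + 4)*(b^3 - 3*b^2 - 16*b + 48) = (b + 4)^2*(b^2 - 7*b + 12) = (b - 3)*(b + 4)^2*(b - 4)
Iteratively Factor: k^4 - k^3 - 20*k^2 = (k - 5)*(k^3 + 4*k^2) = k*(k - 5)*(k^2 + 4*k) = k^2*(k - 5)*(k + 4)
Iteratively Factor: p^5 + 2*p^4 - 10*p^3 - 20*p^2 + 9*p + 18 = (p - 3)*(p^4 + 5*p^3 + 5*p^2 - 5*p - 6) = (p - 3)*(p - 1)*(p^3 + 6*p^2 + 11*p + 6) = (p - 3)*(p - 1)*(p + 1)*(p^2 + 5*p + 6) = (p - 3)*(p - 1)*(p + 1)*(p + 2)*(p + 3)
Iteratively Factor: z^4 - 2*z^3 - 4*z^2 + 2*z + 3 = (z - 1)*(z^3 - z^2 - 5*z - 3) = (z - 1)*(z + 1)*(z^2 - 2*z - 3) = (z - 3)*(z - 1)*(z + 1)*(z + 1)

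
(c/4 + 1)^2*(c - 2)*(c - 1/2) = c^4/16 + 11*c^3/32 - 3*c^2/16 - 2*c + 1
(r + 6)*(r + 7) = r^2 + 13*r + 42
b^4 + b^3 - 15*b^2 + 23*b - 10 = (b - 2)*(b - 1)^2*(b + 5)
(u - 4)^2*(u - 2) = u^3 - 10*u^2 + 32*u - 32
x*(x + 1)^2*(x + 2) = x^4 + 4*x^3 + 5*x^2 + 2*x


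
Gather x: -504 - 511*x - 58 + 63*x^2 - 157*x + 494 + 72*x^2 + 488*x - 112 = 135*x^2 - 180*x - 180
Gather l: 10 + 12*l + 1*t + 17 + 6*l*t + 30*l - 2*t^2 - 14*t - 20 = l*(6*t + 42) - 2*t^2 - 13*t + 7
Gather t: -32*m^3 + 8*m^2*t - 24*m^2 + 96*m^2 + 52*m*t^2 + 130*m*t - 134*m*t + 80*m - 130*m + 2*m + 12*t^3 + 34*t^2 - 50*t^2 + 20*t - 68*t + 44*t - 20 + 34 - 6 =-32*m^3 + 72*m^2 - 48*m + 12*t^3 + t^2*(52*m - 16) + t*(8*m^2 - 4*m - 4) + 8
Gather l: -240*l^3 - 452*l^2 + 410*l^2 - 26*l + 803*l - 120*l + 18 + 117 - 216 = -240*l^3 - 42*l^2 + 657*l - 81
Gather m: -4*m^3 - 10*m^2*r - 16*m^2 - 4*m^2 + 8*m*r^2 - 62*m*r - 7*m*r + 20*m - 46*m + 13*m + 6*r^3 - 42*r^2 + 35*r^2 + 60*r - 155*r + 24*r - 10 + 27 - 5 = -4*m^3 + m^2*(-10*r - 20) + m*(8*r^2 - 69*r - 13) + 6*r^3 - 7*r^2 - 71*r + 12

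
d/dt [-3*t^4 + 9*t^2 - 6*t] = -12*t^3 + 18*t - 6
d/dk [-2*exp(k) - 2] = -2*exp(k)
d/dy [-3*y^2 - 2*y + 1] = -6*y - 2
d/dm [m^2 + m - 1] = 2*m + 1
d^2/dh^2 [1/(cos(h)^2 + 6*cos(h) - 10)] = (-8*sin(h)^4 + 156*sin(h)^2 - 75*cos(h) - 9*cos(3*h) + 36)/(2*(-sin(h)^2 + 6*cos(h) - 9)^3)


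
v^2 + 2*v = v*(v + 2)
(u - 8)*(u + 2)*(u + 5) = u^3 - u^2 - 46*u - 80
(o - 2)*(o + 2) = o^2 - 4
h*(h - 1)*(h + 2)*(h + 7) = h^4 + 8*h^3 + 5*h^2 - 14*h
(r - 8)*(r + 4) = r^2 - 4*r - 32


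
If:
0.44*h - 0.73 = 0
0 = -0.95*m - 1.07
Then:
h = 1.66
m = -1.13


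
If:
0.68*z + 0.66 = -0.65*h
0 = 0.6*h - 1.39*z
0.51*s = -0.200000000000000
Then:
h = -0.70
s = -0.39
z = -0.30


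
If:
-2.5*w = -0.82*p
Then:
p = 3.04878048780488*w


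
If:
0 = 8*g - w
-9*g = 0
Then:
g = 0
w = 0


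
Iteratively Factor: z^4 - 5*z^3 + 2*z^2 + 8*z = (z - 4)*(z^3 - z^2 - 2*z) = (z - 4)*(z - 2)*(z^2 + z) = (z - 4)*(z - 2)*(z + 1)*(z)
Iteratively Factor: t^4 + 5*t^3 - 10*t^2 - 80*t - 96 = (t + 2)*(t^3 + 3*t^2 - 16*t - 48) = (t + 2)*(t + 4)*(t^2 - t - 12) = (t - 4)*(t + 2)*(t + 4)*(t + 3)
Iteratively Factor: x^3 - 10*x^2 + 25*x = (x - 5)*(x^2 - 5*x) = (x - 5)^2*(x)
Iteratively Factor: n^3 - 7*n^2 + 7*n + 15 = (n - 3)*(n^2 - 4*n - 5) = (n - 3)*(n + 1)*(n - 5)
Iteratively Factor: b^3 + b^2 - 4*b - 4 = (b + 1)*(b^2 - 4) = (b - 2)*(b + 1)*(b + 2)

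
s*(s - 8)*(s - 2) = s^3 - 10*s^2 + 16*s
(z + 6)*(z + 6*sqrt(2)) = z^2 + 6*z + 6*sqrt(2)*z + 36*sqrt(2)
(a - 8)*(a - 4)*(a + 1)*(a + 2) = a^4 - 9*a^3 - 2*a^2 + 72*a + 64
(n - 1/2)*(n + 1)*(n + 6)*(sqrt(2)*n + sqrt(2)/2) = sqrt(2)*n^4 + 7*sqrt(2)*n^3 + 23*sqrt(2)*n^2/4 - 7*sqrt(2)*n/4 - 3*sqrt(2)/2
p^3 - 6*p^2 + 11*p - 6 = (p - 3)*(p - 2)*(p - 1)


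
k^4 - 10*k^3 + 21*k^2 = k^2*(k - 7)*(k - 3)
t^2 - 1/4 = (t - 1/2)*(t + 1/2)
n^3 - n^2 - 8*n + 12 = (n - 2)^2*(n + 3)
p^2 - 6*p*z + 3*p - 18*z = (p + 3)*(p - 6*z)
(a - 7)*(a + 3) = a^2 - 4*a - 21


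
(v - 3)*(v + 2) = v^2 - v - 6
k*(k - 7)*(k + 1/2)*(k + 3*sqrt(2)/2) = k^4 - 13*k^3/2 + 3*sqrt(2)*k^3/2 - 39*sqrt(2)*k^2/4 - 7*k^2/2 - 21*sqrt(2)*k/4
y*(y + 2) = y^2 + 2*y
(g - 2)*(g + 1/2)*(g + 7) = g^3 + 11*g^2/2 - 23*g/2 - 7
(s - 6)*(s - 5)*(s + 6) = s^3 - 5*s^2 - 36*s + 180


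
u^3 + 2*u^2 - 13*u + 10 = (u - 2)*(u - 1)*(u + 5)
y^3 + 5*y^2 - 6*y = y*(y - 1)*(y + 6)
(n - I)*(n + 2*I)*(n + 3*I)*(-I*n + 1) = -I*n^4 + 5*n^3 + 5*I*n^2 + 5*n + 6*I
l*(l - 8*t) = l^2 - 8*l*t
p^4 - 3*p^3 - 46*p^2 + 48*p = p*(p - 8)*(p - 1)*(p + 6)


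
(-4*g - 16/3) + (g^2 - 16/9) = g^2 - 4*g - 64/9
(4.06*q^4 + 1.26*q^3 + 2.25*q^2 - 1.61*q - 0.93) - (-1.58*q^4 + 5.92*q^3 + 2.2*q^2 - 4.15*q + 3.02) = 5.64*q^4 - 4.66*q^3 + 0.0499999999999998*q^2 + 2.54*q - 3.95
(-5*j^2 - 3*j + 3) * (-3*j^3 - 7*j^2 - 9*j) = 15*j^5 + 44*j^4 + 57*j^3 + 6*j^2 - 27*j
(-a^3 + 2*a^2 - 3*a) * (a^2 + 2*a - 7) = -a^5 + 8*a^3 - 20*a^2 + 21*a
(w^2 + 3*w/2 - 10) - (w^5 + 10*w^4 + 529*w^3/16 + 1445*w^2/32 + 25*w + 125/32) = -w^5 - 10*w^4 - 529*w^3/16 - 1413*w^2/32 - 47*w/2 - 445/32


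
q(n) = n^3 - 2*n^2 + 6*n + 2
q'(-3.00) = 45.00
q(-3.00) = -61.00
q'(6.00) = 90.00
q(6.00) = 182.00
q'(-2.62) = 37.07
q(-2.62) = -45.43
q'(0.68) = 4.67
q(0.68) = 5.47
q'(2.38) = 13.47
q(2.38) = 18.43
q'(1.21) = 5.55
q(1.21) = 8.10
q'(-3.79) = 64.25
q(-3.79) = -103.91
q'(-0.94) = 12.41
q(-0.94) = -6.24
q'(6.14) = 94.54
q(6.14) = 194.92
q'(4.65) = 52.27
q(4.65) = 87.20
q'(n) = 3*n^2 - 4*n + 6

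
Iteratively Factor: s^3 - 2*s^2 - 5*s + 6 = (s - 3)*(s^2 + s - 2) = (s - 3)*(s - 1)*(s + 2)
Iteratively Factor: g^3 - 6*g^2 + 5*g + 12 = (g - 3)*(g^2 - 3*g - 4) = (g - 3)*(g + 1)*(g - 4)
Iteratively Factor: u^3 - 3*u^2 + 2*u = (u - 1)*(u^2 - 2*u) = (u - 2)*(u - 1)*(u)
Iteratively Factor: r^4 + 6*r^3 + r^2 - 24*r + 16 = (r + 4)*(r^3 + 2*r^2 - 7*r + 4) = (r + 4)^2*(r^2 - 2*r + 1) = (r - 1)*(r + 4)^2*(r - 1)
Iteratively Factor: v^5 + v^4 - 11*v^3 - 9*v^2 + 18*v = (v + 3)*(v^4 - 2*v^3 - 5*v^2 + 6*v) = (v - 1)*(v + 3)*(v^3 - v^2 - 6*v) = v*(v - 1)*(v + 3)*(v^2 - v - 6) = v*(v - 1)*(v + 2)*(v + 3)*(v - 3)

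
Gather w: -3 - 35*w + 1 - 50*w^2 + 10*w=-50*w^2 - 25*w - 2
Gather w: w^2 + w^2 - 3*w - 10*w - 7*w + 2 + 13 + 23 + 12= 2*w^2 - 20*w + 50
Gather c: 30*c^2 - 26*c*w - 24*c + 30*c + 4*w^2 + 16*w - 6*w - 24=30*c^2 + c*(6 - 26*w) + 4*w^2 + 10*w - 24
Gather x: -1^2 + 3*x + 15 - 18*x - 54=-15*x - 40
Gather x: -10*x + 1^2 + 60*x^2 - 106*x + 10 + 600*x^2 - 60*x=660*x^2 - 176*x + 11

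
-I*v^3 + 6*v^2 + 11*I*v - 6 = (v + 2*I)*(v + 3*I)*(-I*v + 1)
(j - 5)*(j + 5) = j^2 - 25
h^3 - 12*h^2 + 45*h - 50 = (h - 5)^2*(h - 2)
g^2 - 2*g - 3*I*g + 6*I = (g - 2)*(g - 3*I)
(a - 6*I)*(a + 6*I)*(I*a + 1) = I*a^3 + a^2 + 36*I*a + 36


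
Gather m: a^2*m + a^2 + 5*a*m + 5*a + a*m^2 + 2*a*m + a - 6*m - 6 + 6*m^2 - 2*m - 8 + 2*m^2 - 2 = a^2 + 6*a + m^2*(a + 8) + m*(a^2 + 7*a - 8) - 16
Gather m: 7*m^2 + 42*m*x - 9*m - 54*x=7*m^2 + m*(42*x - 9) - 54*x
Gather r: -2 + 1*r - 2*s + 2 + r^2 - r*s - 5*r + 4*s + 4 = r^2 + r*(-s - 4) + 2*s + 4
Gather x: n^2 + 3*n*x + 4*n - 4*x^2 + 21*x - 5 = n^2 + 4*n - 4*x^2 + x*(3*n + 21) - 5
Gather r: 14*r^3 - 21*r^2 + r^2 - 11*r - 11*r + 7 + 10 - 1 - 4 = 14*r^3 - 20*r^2 - 22*r + 12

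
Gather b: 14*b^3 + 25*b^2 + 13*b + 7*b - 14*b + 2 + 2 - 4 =14*b^3 + 25*b^2 + 6*b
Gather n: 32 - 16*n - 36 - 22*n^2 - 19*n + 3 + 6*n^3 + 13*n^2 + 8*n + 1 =6*n^3 - 9*n^2 - 27*n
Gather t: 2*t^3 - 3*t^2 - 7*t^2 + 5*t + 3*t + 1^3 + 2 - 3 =2*t^3 - 10*t^2 + 8*t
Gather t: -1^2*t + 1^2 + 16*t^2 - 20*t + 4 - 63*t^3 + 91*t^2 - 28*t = -63*t^3 + 107*t^2 - 49*t + 5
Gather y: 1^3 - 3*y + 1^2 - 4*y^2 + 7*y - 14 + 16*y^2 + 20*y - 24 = 12*y^2 + 24*y - 36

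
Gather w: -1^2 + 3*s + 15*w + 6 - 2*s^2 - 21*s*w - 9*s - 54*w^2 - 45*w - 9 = -2*s^2 - 6*s - 54*w^2 + w*(-21*s - 30) - 4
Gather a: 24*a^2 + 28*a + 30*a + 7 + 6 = 24*a^2 + 58*a + 13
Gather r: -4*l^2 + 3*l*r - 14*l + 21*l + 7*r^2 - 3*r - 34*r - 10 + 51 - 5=-4*l^2 + 7*l + 7*r^2 + r*(3*l - 37) + 36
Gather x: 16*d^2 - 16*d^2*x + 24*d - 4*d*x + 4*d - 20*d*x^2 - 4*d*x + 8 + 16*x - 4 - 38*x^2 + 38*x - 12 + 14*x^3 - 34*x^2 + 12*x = 16*d^2 + 28*d + 14*x^3 + x^2*(-20*d - 72) + x*(-16*d^2 - 8*d + 66) - 8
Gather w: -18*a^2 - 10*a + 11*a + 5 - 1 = -18*a^2 + a + 4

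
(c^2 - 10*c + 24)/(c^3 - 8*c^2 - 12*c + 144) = (c - 4)/(c^2 - 2*c - 24)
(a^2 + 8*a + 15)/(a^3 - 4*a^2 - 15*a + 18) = (a + 5)/(a^2 - 7*a + 6)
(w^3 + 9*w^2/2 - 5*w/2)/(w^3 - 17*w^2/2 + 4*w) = (w + 5)/(w - 8)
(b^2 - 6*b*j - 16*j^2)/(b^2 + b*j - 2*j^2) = (b - 8*j)/(b - j)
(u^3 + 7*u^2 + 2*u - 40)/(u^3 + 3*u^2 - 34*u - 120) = (u - 2)/(u - 6)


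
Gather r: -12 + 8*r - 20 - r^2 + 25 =-r^2 + 8*r - 7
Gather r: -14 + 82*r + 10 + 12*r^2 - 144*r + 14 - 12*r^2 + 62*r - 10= 0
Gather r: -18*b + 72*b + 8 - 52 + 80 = 54*b + 36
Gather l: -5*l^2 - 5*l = -5*l^2 - 5*l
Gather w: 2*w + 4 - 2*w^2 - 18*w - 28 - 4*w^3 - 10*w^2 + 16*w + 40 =-4*w^3 - 12*w^2 + 16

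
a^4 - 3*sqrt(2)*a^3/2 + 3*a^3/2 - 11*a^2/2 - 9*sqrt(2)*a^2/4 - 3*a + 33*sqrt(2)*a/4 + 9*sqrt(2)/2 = (a - 2)*(a + 1/2)*(a + 3)*(a - 3*sqrt(2)/2)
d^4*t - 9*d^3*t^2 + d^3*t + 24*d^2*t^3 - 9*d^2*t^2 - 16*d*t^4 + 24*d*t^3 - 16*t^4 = (d - 4*t)^2*(d - t)*(d*t + t)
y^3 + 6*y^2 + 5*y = y*(y + 1)*(y + 5)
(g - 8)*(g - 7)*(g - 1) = g^3 - 16*g^2 + 71*g - 56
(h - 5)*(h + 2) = h^2 - 3*h - 10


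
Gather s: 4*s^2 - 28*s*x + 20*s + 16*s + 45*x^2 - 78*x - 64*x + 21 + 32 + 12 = 4*s^2 + s*(36 - 28*x) + 45*x^2 - 142*x + 65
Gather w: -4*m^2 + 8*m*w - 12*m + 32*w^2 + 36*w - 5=-4*m^2 - 12*m + 32*w^2 + w*(8*m + 36) - 5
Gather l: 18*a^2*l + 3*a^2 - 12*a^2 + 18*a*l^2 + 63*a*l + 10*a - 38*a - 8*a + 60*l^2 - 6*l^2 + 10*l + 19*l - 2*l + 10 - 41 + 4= -9*a^2 - 36*a + l^2*(18*a + 54) + l*(18*a^2 + 63*a + 27) - 27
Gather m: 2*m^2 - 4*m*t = 2*m^2 - 4*m*t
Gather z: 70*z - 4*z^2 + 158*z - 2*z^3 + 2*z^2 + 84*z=-2*z^3 - 2*z^2 + 312*z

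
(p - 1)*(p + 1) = p^2 - 1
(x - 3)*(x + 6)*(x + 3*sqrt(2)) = x^3 + 3*x^2 + 3*sqrt(2)*x^2 - 18*x + 9*sqrt(2)*x - 54*sqrt(2)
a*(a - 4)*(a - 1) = a^3 - 5*a^2 + 4*a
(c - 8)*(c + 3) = c^2 - 5*c - 24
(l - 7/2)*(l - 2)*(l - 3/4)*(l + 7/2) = l^4 - 11*l^3/4 - 43*l^2/4 + 539*l/16 - 147/8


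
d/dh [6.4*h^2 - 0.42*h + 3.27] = 12.8*h - 0.42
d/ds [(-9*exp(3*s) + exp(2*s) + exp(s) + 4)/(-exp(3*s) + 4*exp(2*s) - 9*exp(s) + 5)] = (-35*exp(4*s) + 164*exp(3*s) - 136*exp(2*s) - 22*exp(s) + 41)*exp(s)/(exp(6*s) - 8*exp(5*s) + 34*exp(4*s) - 82*exp(3*s) + 121*exp(2*s) - 90*exp(s) + 25)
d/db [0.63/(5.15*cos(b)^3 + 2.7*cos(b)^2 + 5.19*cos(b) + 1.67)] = (9.7335*cos(b)^2 + 3.402*cos(b) + 3.2697)*sin(b)/(5.15*cos(b)^3 + 2.7*cos(b)^2 + 5.19*cos(b) + 1.67)^2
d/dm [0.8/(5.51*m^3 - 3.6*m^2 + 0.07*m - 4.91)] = (-13.224*m^2 + 5.76*m - 0.056)/(5.51*m^3 - 3.6*m^2 + 0.07*m - 4.91)^2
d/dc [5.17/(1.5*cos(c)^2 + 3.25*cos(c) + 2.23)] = (15.51*cos(c) + 16.8025)*sin(c)/(1.5*cos(c)^2 + 3.25*cos(c) + 2.23)^2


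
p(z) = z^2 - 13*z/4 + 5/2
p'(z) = 2*z - 13/4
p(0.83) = 0.49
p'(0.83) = -1.59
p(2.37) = 0.41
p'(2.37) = 1.49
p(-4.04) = 31.95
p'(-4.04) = -11.33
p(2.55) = 0.72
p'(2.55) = 1.85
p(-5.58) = 51.77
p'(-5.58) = -14.41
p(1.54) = -0.13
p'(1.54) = -0.17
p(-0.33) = 3.68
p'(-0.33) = -3.91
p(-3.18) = 22.95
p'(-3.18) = -9.61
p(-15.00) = 276.25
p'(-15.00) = -33.25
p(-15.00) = 276.25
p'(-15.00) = -33.25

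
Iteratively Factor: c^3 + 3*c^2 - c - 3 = (c + 3)*(c^2 - 1) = (c - 1)*(c + 3)*(c + 1)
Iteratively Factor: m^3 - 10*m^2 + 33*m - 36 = (m - 4)*(m^2 - 6*m + 9) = (m - 4)*(m - 3)*(m - 3)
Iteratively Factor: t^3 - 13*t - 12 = (t + 1)*(t^2 - t - 12) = (t - 4)*(t + 1)*(t + 3)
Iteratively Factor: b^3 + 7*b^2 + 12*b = (b + 4)*(b^2 + 3*b) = b*(b + 4)*(b + 3)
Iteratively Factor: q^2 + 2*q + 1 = (q + 1)*(q + 1)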